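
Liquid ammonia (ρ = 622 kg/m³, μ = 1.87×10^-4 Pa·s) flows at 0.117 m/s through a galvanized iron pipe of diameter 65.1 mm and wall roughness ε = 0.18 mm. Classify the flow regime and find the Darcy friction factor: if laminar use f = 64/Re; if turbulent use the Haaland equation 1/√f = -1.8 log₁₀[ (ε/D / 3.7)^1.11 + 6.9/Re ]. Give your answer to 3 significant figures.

f ≈ 0.0299

Re = ρVD/μ = 622·0.117·0.0651/0.000187 = 2.533e+04.
Re > 4000 → turbulent. ε/D = 0.00018/0.0651 = 0.00276; Haaland: 1/√f = -1.8 log₁₀[0.000339 + 0.000272] = 5.785, so f = 0.02988.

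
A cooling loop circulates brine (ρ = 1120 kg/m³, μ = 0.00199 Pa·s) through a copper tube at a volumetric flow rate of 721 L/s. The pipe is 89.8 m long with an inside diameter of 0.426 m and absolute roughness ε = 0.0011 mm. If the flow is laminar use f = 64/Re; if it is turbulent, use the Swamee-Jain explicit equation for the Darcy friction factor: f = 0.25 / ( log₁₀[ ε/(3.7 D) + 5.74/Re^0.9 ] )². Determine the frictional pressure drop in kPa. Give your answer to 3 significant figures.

Q = 721 L/s = 721/1000 = 0.721 m³/s.
Cross-sectional area A = πD²/4 = π(0.426)²/4 = 0.1425 m²; mean velocity V = Q/A = 0.721/0.1425 = 5.059 m/s.
Reynolds number Re = ρVD/μ = 1120 · 5.059 · 0.426 / 0.00199 = 1.213e+06.
Re > 4000 → turbulent. Relative roughness ε/D = 1.1e-06/0.426 = 2.58e-06. Swamee-Jain: f = 0.25/(log₁₀[2.58e-06/3.7 + 5.74/1.213e+06^0.9])² = 0.25/(log₁₀[6.98e-07 + 1.92e-05])² = 0.25/(-4.701)² = 0.01131.
Darcy-Weisbach: ΔP = f(L/D)(ρV²/2) = 0.01131·(89.8/0.426)·(1120·5.059²/2) = 0.01131·210.8·1.433e+04 = 3.417e+04 Pa.
ΔP = 3.417e+04 Pa = 34.2 kPa.

ΔP ≈ 34.2 kPa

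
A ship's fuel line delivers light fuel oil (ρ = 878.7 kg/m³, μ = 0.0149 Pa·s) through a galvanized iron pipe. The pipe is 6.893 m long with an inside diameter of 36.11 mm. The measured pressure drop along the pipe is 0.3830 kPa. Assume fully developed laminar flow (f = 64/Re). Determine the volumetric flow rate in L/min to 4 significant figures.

For laminar flow, f = 64/Re with Re = ρVD/μ, so Darcy-Weisbach reduces to ΔP = 32μLV/D². Solving for V: V = ΔP·D²/(32μL) = 383·(0.03611)²/(32·0.0149·6.893) = 0.152 m/s.
Check: Re = ρVD/μ = 878.7·0.152·0.03611/0.0149 = 323.6 < 2300, so the laminar assumption holds.
Q = V·A = 0.152·(π/4·0.03611²) = 0.0001556 m³/s = 9.337 L/min.

Q ≈ 9.337 L/min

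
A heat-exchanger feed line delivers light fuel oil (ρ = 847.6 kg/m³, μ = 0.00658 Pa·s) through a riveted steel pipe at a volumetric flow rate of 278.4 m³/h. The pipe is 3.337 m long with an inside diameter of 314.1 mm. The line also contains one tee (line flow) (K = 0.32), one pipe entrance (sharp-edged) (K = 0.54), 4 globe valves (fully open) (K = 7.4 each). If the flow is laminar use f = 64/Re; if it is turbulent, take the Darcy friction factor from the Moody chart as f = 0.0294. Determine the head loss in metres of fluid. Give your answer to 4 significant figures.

Q = 278.4 m³/h = 278.4/3600 = 0.07733 m³/s.
Cross-sectional area A = πD²/4 = π(0.3141)²/4 = 0.07749 m²; mean velocity V = Q/A = 0.07733/0.07749 = 0.998 m/s.
Reynolds number Re = ρVD/μ = 847.6 · 0.998 · 0.3141 / 0.00658 = 4.038e+04.
Re > 4000 → turbulent; use the Moody-chart value f = 0.0294.
Total minor-loss coefficient ΣK = 1·0.32 + 1·0.54 + 4·7.4 = 30.5.
ΔP = [f·L/D + ΣK]·(ρV²/2) = [0.0294·3.337/0.3141 + 30.5]·(847.6·0.998²/2) = [0.3123 + 30.5]·422.1 = 1.299e+04 Pa.
Head loss h_f = ΔP/(ρg) = 1.299e+04/(847.6·9.81) = 1.562 m.

h_f ≈ 1.562 m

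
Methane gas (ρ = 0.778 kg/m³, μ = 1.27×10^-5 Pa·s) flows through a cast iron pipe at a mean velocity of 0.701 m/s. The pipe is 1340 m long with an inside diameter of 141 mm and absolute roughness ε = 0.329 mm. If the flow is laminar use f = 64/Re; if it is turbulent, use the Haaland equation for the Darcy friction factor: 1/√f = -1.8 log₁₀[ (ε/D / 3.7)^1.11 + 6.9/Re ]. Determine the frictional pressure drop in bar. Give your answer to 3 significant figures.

ΔP ≈ 6.91×10^-4 bar

Reynolds number Re = ρVD/μ = 0.778 · 0.701 · 0.141 / 1.27e-05 = 6055.
Re > 4000 → turbulent. Relative roughness ε/D = 0.000329/0.141 = 0.00233. Haaland: 1/√f = -1.8 log₁₀[(0.00233/3.7)^1.11 + 6.9/6055] = -1.8 log₁₀[0.00028 + 0.00114] = 5.126, so f = 0.03806.
Darcy-Weisbach: ΔP = f(L/D)(ρV²/2) = 0.03806·(1340/0.141)·(0.778·0.701²/2) = 0.03806·9504·0.1912 = 69.14 Pa.
ΔP = 69.14 Pa = 6.91×10^-4 bar.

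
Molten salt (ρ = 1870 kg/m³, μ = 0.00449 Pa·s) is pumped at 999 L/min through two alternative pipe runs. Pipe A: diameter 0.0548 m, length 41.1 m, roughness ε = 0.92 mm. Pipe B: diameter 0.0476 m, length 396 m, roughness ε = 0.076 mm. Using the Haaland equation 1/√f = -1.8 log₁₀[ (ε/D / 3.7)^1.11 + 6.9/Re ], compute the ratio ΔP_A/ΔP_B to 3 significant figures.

Pipe A: V = Q/A = 0.01665/0.002359 = 7.059 m/s; Re = 1.611e+05; ε/D = 0.0168; Haaland → f = 0.04588; ΔP_A = f(L/D)(ρV²/2) = 1.603e+06 Pa.
Pipe B: V = Q/A = 0.01665/0.00178 = 9.356 m/s; Re = 1.855e+05; ε/D = 0.0016; Haaland → f = 0.0231; ΔP_B = f(L/D)(ρV²/2) = 1.573e+07 Pa.
ΔP_A/ΔP_B = 1.603e+06/1.573e+07 = 0.102.

ΔP_A/ΔP_B ≈ 0.102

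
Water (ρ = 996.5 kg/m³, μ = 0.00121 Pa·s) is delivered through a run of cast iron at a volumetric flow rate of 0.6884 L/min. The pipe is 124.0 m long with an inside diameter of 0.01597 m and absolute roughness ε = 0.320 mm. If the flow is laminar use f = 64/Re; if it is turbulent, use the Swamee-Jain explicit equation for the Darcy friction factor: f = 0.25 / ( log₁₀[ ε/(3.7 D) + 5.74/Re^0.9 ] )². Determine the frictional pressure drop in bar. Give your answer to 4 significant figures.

Q = 0.6884 L/min = 0.6884/60000 = 1.147e-05 m³/s.
Cross-sectional area A = πD²/4 = π(0.01597)²/4 = 0.0002003 m²; mean velocity V = Q/A = 1.147e-05/0.0002003 = 0.05728 m/s.
Reynolds number Re = ρVD/μ = 996.5 · 0.05728 · 0.01597 / 0.00121 = 753.3.
Re < 2300 → laminar flow, so f = 64/Re = 64/753.3 = 0.08496 (the turbulent correlation is not needed).
Darcy-Weisbach: ΔP = f(L/D)(ρV²/2) = 0.08496·(124/0.01597)·(996.5·0.05728²/2) = 0.08496·7765·1.635 = 1078 Pa.
ΔP = 1078 Pa = 0.01078 bar.

ΔP ≈ 0.01078 bar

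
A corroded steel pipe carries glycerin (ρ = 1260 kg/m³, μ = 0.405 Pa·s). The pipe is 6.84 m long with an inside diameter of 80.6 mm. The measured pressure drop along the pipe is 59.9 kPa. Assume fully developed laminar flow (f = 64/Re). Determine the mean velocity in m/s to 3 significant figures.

V ≈ 4.39 m/s

For laminar flow, f = 64/Re with Re = ρVD/μ, so Darcy-Weisbach reduces to ΔP = 32μLV/D². Solving for V: V = ΔP·D²/(32μL) = 5.99e+04·(0.0806)²/(32·0.405·6.84) = 4.39 m/s.
Check: Re = ρVD/μ = 1260·4.39·0.0806/0.405 = 1101 < 2300, so the laminar assumption holds.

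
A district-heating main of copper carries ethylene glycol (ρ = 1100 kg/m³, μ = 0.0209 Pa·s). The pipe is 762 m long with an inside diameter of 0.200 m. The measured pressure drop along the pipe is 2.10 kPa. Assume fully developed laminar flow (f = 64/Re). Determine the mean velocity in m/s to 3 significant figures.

V ≈ 0.165 m/s

For laminar flow, f = 64/Re with Re = ρVD/μ, so Darcy-Weisbach reduces to ΔP = 32μLV/D². Solving for V: V = ΔP·D²/(32μL) = 2100·(0.2)²/(32·0.0209·762) = 0.1648 m/s.
Check: Re = ρVD/μ = 1100·0.1648·0.2/0.0209 = 1735 < 2300, so the laminar assumption holds.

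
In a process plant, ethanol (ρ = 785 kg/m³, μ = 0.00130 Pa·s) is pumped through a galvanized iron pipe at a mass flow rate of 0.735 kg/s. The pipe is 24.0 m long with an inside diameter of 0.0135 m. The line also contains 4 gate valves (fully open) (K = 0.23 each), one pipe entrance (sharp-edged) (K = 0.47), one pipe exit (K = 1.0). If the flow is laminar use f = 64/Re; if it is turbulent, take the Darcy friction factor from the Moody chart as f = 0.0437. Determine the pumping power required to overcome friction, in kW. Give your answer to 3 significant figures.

P ≈ 1.26 kW

A = πD²/4 = π(0.0135)²/4 = 0.0001431 m²; mean velocity V = ṁ/(ρA) = 0.735/(785 · 0.0001431) = 6.541 m/s.
Reynolds number Re = ρVD/μ = 785 · 6.541 · 0.0135 / 0.0013 = 5.332e+04.
Re > 4000 → turbulent; use the Moody-chart value f = 0.0437.
Total minor-loss coefficient ΣK = 4·0.23 + 1·0.47 + 1·1 = 2.39.
ΔP = [f·L/D + ΣK]·(ρV²/2) = [0.0437·24/0.0135 + 2.39]·(785·6.541²/2) = [77.69 + 2.39]·1.679e+04 = 1.345e+06 Pa.
Q = ṁ/ρ = 0.735/785 = 0.0009363 m³/s.
Pumping power P = QΔP = 0.0009363·1.345e+06 = 1259 W = 1.26 kW.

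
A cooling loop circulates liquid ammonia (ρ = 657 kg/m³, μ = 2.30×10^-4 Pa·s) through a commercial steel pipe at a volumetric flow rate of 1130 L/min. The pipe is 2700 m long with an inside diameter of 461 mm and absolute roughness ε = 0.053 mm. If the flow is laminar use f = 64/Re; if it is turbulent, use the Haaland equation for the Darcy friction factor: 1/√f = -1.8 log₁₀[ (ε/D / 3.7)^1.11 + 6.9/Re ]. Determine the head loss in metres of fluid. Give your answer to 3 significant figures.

Q = 1130 L/min = 1130/60000 = 0.01883 m³/s.
Cross-sectional area A = πD²/4 = π(0.461)²/4 = 0.1669 m²; mean velocity V = Q/A = 0.01883/0.1669 = 0.1128 m/s.
Reynolds number Re = ρVD/μ = 657 · 0.1128 · 0.461 / 0.00023 = 1.486e+05.
Re > 4000 → turbulent. Relative roughness ε/D = 5.3e-05/0.461 = 0.000115. Haaland: 1/√f = -1.8 log₁₀[(0.000115/3.7)^1.11 + 6.9/1.486e+05] = -1.8 log₁₀[9.92e-06 + 4.64e-05] = 7.648, so f = 0.0171.
Darcy-Weisbach: ΔP = f(L/D)(ρV²/2) = 0.0171·(2700/0.461)·(657·0.1128²/2) = 0.0171·5857·4.182 = 418.7 Pa.
Head loss h_f = ΔP/(ρg) = 418.7/(657·9.81) = 0.0650 m.

h_f ≈ 0.0650 m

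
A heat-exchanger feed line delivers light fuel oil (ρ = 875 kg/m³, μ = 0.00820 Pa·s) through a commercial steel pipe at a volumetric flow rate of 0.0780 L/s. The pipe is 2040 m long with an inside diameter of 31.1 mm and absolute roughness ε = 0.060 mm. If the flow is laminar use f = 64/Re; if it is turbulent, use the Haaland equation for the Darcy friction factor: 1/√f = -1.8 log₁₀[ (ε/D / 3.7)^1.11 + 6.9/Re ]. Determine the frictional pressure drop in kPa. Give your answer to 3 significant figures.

Q = 0.0780 L/s = 0.0780/1000 = 7.8e-05 m³/s.
Cross-sectional area A = πD²/4 = π(0.0311)²/4 = 0.0007596 m²; mean velocity V = Q/A = 7.8e-05/0.0007596 = 0.1027 m/s.
Reynolds number Re = ρVD/μ = 875 · 0.1027 · 0.0311 / 0.0082 = 340.8.
Re < 2300 → laminar flow, so f = 64/Re = 64/340.8 = 0.1878 (the turbulent correlation is not needed).
Darcy-Weisbach: ΔP = f(L/D)(ρV²/2) = 0.1878·(2040/0.0311)·(875·0.1027²/2) = 0.1878·6.559e+04·4.613 = 5.683e+04 Pa.
ΔP = 5.683e+04 Pa = 56.8 kPa.

ΔP ≈ 56.8 kPa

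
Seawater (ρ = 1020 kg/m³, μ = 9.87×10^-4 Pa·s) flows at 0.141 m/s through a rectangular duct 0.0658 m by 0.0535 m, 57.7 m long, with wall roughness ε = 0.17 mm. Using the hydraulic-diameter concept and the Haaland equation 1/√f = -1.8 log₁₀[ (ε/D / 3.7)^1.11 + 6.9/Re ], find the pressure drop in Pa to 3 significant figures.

Hydraulic diameter D_h = 4A/P = 4·(0.0658·0.0535)/(2·(0.0658+0.0535)) = 0.01408/0.2386 = 0.05902 m.
Re = ρVD_h/μ = 1020·0.141·0.05902/0.000987 = 8599.
ε/D_h = 0.00017/0.05902 = 0.00288; Haaland gives 1/√f = -1.8 log₁₀[0.000354+0.000802] = 5.286, so f = 0.03579.
ΔP = f(L/D_h)(ρV²/2) = 0.03579·57.7/0.05902·10.14 = 354.7 Pa.

ΔP ≈ 355 Pa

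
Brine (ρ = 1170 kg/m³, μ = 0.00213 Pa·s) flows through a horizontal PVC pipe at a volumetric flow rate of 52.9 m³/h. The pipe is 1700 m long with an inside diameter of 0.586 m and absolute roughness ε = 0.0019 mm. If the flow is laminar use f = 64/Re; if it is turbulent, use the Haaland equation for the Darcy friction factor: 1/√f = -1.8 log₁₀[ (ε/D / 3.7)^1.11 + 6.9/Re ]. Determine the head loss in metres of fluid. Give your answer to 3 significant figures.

h_f ≈ 0.0117 m

Q = 52.9 m³/h = 52.9/3600 = 0.01469 m³/s.
Cross-sectional area A = πD²/4 = π(0.586)²/4 = 0.2697 m²; mean velocity V = Q/A = 0.01469/0.2697 = 0.05448 m/s.
Reynolds number Re = ρVD/μ = 1170 · 0.05448 · 0.586 / 0.00213 = 1.754e+04.
Re > 4000 → turbulent. Relative roughness ε/D = 1.9e-06/0.586 = 3.24e-06. Haaland: 1/√f = -1.8 log₁₀[(3.24e-06/3.7)^1.11 + 6.9/1.754e+04] = -1.8 log₁₀[1.89e-07 + 0.000393] = 6.129, so f = 0.02662.
Darcy-Weisbach: ΔP = f(L/D)(ρV²/2) = 0.02662·(1700/0.586)·(1170·0.05448²/2) = 0.02662·2901·1.737 = 134.1 Pa.
Head loss h_f = ΔP/(ρg) = 134.1/(1170·9.81) = 0.0117 m.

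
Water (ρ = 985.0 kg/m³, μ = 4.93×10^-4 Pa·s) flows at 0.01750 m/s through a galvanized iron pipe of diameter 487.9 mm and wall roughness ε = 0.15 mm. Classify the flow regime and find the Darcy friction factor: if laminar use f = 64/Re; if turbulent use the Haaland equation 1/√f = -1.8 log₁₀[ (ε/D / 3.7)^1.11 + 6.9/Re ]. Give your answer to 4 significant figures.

Re = ρVD/μ = 985·0.0175·0.4879/0.000493 = 1.706e+04.
Re > 4000 → turbulent. ε/D = 0.00015/0.4879 = 0.000307; Haaland: 1/√f = -1.8 log₁₀[2.96e-05 + 0.000404] = 6.052, so f = 0.0273.

f ≈ 0.02730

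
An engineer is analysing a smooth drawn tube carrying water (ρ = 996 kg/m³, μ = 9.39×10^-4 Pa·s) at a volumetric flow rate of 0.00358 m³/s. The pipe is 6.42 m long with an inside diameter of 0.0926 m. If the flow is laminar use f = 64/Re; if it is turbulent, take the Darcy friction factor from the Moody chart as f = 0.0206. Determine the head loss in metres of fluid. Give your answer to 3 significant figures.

h_f ≈ 0.0206 m

Cross-sectional area A = πD²/4 = π(0.0926)²/4 = 0.006735 m²; mean velocity V = Q/A = 0.00358/0.006735 = 0.5316 m/s.
Reynolds number Re = ρVD/μ = 996 · 0.5316 · 0.0926 / 0.000939 = 5.221e+04.
Re > 4000 → turbulent; use the Moody-chart value f = 0.0206.
Darcy-Weisbach: ΔP = f(L/D)(ρV²/2) = 0.0206·(6.42/0.0926)·(996·0.5316²/2) = 0.0206·69.33·140.7 = 201 Pa.
Head loss h_f = ΔP/(ρg) = 201/(996·9.81) = 0.0206 m.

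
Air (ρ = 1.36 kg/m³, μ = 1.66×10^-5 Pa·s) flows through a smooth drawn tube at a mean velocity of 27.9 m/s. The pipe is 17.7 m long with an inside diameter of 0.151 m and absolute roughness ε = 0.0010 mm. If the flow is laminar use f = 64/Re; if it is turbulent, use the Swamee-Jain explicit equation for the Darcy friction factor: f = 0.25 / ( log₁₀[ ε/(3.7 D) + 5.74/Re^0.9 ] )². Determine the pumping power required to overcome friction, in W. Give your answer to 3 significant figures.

Reynolds number Re = ρVD/μ = 1.36 · 27.9 · 0.151 / 1.66e-05 = 3.452e+05.
Re > 4000 → turbulent. Relative roughness ε/D = 1e-06/0.151 = 6.62e-06. Swamee-Jain: f = 0.25/(log₁₀[6.62e-06/3.7 + 5.74/3.452e+05^0.9])² = 0.25/(log₁₀[1.79e-06 + 5.95e-05])² = 0.25/(-4.212)² = 0.01409.
Darcy-Weisbach: ΔP = f(L/D)(ρV²/2) = 0.01409·(17.7/0.151)·(1.36·27.9²/2) = 0.01409·117.2·529.3 = 874.2 Pa.
Q = V·A = 27.9·0.01791 = 0.4996 m³/s.
Pumping power P = QΔP = 0.4996·874.2 = 436.8 W = 437 W.

P ≈ 437 W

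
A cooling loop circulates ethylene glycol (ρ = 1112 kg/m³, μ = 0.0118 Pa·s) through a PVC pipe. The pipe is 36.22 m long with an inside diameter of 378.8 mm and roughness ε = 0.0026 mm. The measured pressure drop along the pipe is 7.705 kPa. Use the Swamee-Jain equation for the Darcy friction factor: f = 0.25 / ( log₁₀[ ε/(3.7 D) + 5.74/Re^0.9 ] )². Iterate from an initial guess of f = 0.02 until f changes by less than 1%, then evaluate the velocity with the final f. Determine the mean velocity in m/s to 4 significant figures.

V ≈ 2.850 m/s

Rearranging Darcy-Weisbach: V = √(2·ΔP·D/(f·L·ρ)). With ε/D = 2.6e-06/0.3788 = 6.86e-06, iterate starting from f = 0.02:
  f = 0.02 → V = √(2·7705·0.3788/(0.02·36.22·1112)) = 2.692 m/s; Re = ρVD/μ = 9.609e+04; f → 0.01805
  f = 0.01805 → V = 2.833 m/s; Re = 1.011e+05; f → 0.01786
  f = 0.01786 → V = 2.848 m/s; Re = 1.017e+05; f → 0.01784
Converged (Δf/f < 1%). With the final f = 0.01784: V = √(2·7705·0.3788/(0.01784·36.22·1112)) = 2.85 m/s.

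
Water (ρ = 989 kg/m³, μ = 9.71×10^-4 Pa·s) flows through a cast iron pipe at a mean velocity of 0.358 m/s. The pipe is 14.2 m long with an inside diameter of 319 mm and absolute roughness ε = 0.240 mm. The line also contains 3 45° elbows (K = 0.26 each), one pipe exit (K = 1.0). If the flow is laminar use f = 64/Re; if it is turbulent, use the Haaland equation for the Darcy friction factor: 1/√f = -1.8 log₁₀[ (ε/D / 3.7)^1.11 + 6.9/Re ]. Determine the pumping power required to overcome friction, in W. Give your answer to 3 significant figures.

P ≈ 4.90 W

Reynolds number Re = ρVD/μ = 989 · 0.358 · 0.319 / 0.000971 = 1.163e+05.
Re > 4000 → turbulent. Relative roughness ε/D = 0.00024/0.319 = 0.000752. Haaland: 1/√f = -1.8 log₁₀[(0.000752/3.7)^1.11 + 6.9/1.163e+05] = -1.8 log₁₀[7.98e-05 + 5.93e-05] = 6.942, so f = 0.02075.
Total minor-loss coefficient ΣK = 3·0.26 + 1·1 = 1.78.
ΔP = [f·L/D + ΣK]·(ρV²/2) = [0.02075·14.2/0.319 + 1.78]·(989·0.358²/2) = [0.9238 + 1.78]·63.38 = 171.4 Pa.
Q = V·A = 0.358·0.07992 = 0.02861 m³/s.
Pumping power P = QΔP = 0.02861·171.4 = 4.903 W = 4.90 W.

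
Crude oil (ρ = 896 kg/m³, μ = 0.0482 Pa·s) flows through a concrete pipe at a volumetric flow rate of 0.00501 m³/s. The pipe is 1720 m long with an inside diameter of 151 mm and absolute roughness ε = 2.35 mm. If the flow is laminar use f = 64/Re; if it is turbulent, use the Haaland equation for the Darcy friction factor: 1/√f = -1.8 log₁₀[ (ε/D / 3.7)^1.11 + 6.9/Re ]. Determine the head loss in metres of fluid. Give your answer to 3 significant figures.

h_f ≈ 3.70 m

Cross-sectional area A = πD²/4 = π(0.151)²/4 = 0.01791 m²; mean velocity V = Q/A = 0.00501/0.01791 = 0.2798 m/s.
Reynolds number Re = ρVD/μ = 896 · 0.2798 · 0.151 / 0.0482 = 785.3.
Re < 2300 → laminar flow, so f = 64/Re = 64/785.3 = 0.0815 (the turbulent correlation is not needed).
Darcy-Weisbach: ΔP = f(L/D)(ρV²/2) = 0.0815·(1720/0.151)·(896·0.2798²/2) = 0.0815·1.139e+04·35.06 = 3.255e+04 Pa.
Head loss h_f = ΔP/(ρg) = 3.255e+04/(896·9.81) = 3.70 m.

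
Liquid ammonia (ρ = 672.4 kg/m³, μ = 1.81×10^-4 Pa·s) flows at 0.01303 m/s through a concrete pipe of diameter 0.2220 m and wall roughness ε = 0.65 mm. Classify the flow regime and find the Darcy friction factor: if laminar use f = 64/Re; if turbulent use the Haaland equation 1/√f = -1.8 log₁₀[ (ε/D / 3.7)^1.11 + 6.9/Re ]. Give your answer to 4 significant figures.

Re = ρVD/μ = 672.4·0.01303·0.222/0.000181 = 1.075e+04.
Re > 4000 → turbulent. ε/D = 0.00065/0.222 = 0.00293; Haaland: 1/√f = -1.8 log₁₀[0.000361 + 0.000642] = 5.398, so f = 0.03432.

f ≈ 0.03432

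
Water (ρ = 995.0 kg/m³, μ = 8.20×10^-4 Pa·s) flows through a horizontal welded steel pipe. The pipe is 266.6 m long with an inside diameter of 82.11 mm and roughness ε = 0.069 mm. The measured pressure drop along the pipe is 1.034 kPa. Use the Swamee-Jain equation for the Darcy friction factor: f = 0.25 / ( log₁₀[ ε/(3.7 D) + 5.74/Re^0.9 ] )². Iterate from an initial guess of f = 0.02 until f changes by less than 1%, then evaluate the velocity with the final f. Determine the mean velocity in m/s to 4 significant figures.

Rearranging Darcy-Weisbach: V = √(2·ΔP·D/(f·L·ρ)). With ε/D = 6.9e-05/0.08211 = 0.00084, iterate starting from f = 0.02:
  f = 0.02 → V = √(2·1034·0.08211/(0.02·266.6·995)) = 0.1789 m/s; Re = ρVD/μ = 1.782e+04; f → 0.02844
  f = 0.02844 → V = 0.15 m/s; Re = 1.495e+04; f → 0.02953
  f = 0.02953 → V = 0.1472 m/s; Re = 1.467e+04; f → 0.02965
Converged (Δf/f < 1%). With the final f = 0.02965: V = √(2·1034·0.08211/(0.02965·266.6·995)) = 0.1469 m/s.

V ≈ 0.1469 m/s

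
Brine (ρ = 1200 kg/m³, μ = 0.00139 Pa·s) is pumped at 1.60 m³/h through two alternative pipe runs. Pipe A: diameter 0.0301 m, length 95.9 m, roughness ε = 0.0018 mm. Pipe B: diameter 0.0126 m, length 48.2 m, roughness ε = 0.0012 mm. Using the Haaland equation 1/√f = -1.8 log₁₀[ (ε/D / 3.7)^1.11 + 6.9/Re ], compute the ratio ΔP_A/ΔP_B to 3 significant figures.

Pipe A: V = Q/A = 0.0004444/0.0007116 = 0.6246 m/s; Re = 1.623e+04; ε/D = 5.98e-05; Haaland → f = 0.02723; ΔP_A = f(L/D)(ρV²/2) = 2.031e+04 Pa.
Pipe B: V = Q/A = 0.0004444/0.0001247 = 3.564 m/s; Re = 3.877e+04; ε/D = 9.52e-05; Haaland → f = 0.02218; ΔP_B = f(L/D)(ρV²/2) = 6.467e+05 Pa.
ΔP_A/ΔP_B = 2.031e+04/6.467e+05 = 0.0314.

ΔP_A/ΔP_B ≈ 0.0314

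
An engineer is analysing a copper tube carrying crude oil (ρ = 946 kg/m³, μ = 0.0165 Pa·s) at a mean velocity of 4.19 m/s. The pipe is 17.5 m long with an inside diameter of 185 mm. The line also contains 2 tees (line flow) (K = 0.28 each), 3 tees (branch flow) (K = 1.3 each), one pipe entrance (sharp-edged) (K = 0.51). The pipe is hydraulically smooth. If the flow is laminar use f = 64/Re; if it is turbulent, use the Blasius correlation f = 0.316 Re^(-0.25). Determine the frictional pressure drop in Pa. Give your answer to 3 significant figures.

ΔP ≈ 58400 Pa

Reynolds number Re = ρVD/μ = 946 · 4.19 · 0.185 / 0.0165 = 4.444e+04.
Re > 4000 → turbulent. Smooth-pipe (Blasius): f = 0.316 Re^(-0.25) = 0.316/(4.444e+04)^0.25 = 0.02176.
Total minor-loss coefficient ΣK = 2·0.28 + 3·1.3 + 1·0.51 = 4.97.
ΔP = [f·L/D + ΣK]·(ρV²/2) = [0.02176·17.5/0.185 + 4.97]·(946·4.19²/2) = [2.059 + 4.97]·8304 = 5.837e+04 Pa.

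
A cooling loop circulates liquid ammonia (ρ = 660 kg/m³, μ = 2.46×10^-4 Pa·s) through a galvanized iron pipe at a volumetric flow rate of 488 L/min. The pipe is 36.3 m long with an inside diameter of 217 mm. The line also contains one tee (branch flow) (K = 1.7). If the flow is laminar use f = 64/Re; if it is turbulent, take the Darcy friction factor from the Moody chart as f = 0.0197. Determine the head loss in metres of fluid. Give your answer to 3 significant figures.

Q = 488 L/min = 488/60000 = 0.008133 m³/s.
Cross-sectional area A = πD²/4 = π(0.217)²/4 = 0.03698 m²; mean velocity V = Q/A = 0.008133/0.03698 = 0.2199 m/s.
Reynolds number Re = ρVD/μ = 660 · 0.2199 · 0.217 / 0.000246 = 1.28e+05.
Re > 4000 → turbulent; use the Moody-chart value f = 0.0197.
Total minor-loss coefficient ΣK = 1·1.7 = 1.7.
ΔP = [f·L/D + ΣK]·(ρV²/2) = [0.0197·36.3/0.217 + 1.7]·(660·0.2199²/2) = [3.295 + 1.7]·15.96 = 79.73 Pa.
Head loss h_f = ΔP/(ρg) = 79.73/(660·9.81) = 0.0123 m.

h_f ≈ 0.0123 m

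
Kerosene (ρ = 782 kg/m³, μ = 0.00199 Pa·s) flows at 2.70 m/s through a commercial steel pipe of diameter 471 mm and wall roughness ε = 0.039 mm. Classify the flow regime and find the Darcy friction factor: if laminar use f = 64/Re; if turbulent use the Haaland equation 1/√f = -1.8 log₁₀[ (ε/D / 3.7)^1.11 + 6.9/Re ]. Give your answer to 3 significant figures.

f ≈ 0.0141

Re = ρVD/μ = 782·2.7·0.471/0.00199 = 4.997e+05.
Re > 4000 → turbulent. ε/D = 3.9e-05/0.471 = 8.28e-05; Haaland: 1/√f = -1.8 log₁₀[6.89e-06 + 1.38e-05] = 8.431, so f = 0.01407.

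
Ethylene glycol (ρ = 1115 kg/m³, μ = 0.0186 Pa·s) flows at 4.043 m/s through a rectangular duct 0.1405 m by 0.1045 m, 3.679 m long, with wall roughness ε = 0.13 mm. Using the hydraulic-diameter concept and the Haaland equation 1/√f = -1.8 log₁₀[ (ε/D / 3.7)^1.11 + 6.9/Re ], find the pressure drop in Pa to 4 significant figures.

ΔP ≈ 7266 Pa

Hydraulic diameter D_h = 4A/P = 4·(0.1405·0.1045)/(2·(0.1405+0.1045)) = 0.05873/0.49 = 0.1199 m.
Re = ρVD_h/μ = 1115·4.043·0.1199/0.0186 = 2.905e+04.
ε/D_h = 0.00013/0.1199 = 0.00108; Haaland gives 1/√f = -1.8 log₁₀[0.00012+0.000238] = 6.204, so f = 0.02598.
ΔP = f(L/D_h)(ρV²/2) = 0.02598·3.679/0.1199·9113 = 7266 Pa.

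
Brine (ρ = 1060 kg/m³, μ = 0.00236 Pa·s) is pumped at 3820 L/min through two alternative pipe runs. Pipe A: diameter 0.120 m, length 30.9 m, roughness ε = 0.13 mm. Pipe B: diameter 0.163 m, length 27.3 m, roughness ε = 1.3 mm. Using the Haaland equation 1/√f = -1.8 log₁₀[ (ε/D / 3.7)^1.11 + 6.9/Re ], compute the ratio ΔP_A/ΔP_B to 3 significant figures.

ΔP_A/ΔP_B ≈ 3.07

Pipe A: V = Q/A = 0.06367/0.01131 = 5.629 m/s; Re = 3.034e+05; ε/D = 0.00108; Haaland → f = 0.02086; ΔP_A = f(L/D)(ρV²/2) = 9.022e+04 Pa.
Pipe B: V = Q/A = 0.06367/0.02087 = 3.051 m/s; Re = 2.234e+05; ε/D = 0.00798; Haaland → f = 0.03552; ΔP_B = f(L/D)(ρV²/2) = 2.935e+04 Pa.
ΔP_A/ΔP_B = 9.022e+04/2.935e+04 = 3.07.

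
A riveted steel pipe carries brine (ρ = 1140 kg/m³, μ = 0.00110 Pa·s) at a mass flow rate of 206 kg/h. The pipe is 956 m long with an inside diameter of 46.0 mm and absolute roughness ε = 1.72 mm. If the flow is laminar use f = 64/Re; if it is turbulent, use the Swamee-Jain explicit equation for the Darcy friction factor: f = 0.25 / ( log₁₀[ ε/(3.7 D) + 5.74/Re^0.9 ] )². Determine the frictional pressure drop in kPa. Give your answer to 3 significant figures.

ṁ = 206 kg/h = 206/3600 = 0.05722 kg/s.
A = πD²/4 = π(0.046)²/4 = 0.001662 m²; mean velocity V = ṁ/(ρA) = 0.05722/(1140 · 0.001662) = 0.0302 m/s.
Reynolds number Re = ρVD/μ = 1140 · 0.0302 · 0.046 / 0.0011 = 1440.
Re < 2300 → laminar flow, so f = 64/Re = 64/1440 = 0.04445 (the turbulent correlation is not needed).
Darcy-Weisbach: ΔP = f(L/D)(ρV²/2) = 0.04445·(956/0.046)·(1140·0.0302²/2) = 0.04445·2.078e+04·0.52 = 480.3 Pa.
ΔP = 480.3 Pa = 0.480 kPa.

ΔP ≈ 0.480 kPa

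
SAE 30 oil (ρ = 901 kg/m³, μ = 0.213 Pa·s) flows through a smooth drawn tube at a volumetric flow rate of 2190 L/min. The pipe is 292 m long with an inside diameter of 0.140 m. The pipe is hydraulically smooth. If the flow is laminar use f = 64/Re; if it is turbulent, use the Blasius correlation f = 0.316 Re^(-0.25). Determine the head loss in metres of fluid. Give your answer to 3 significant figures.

h_f ≈ 27.2 m

Q = 2190 L/min = 2190/60000 = 0.0365 m³/s.
Cross-sectional area A = πD²/4 = π(0.14)²/4 = 0.01539 m²; mean velocity V = Q/A = 0.0365/0.01539 = 2.371 m/s.
Reynolds number Re = ρVD/μ = 901 · 2.371 · 0.14 / 0.213 = 1404.
Re < 2300 → laminar flow, so f = 64/Re = 64/1404 = 0.04558 (the turbulent correlation is not needed).
Darcy-Weisbach: ΔP = f(L/D)(ρV²/2) = 0.04558·(292/0.14)·(901·2.371²/2) = 0.04558·2086·2533 = 2.408e+05 Pa.
Head loss h_f = ΔP/(ρg) = 2.408e+05/(901·9.81) = 27.2 m.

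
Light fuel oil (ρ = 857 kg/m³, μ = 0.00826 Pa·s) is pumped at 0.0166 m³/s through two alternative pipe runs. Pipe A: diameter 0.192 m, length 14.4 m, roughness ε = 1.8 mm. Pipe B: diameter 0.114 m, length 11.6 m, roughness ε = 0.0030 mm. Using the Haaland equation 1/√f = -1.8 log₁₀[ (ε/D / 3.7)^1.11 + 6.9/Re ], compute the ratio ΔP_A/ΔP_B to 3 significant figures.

Pipe A: V = Q/A = 0.0166/0.02895 = 0.5733 m/s; Re = 1.142e+04; ε/D = 0.00937; Haaland → f = 0.0418; ΔP_A = f(L/D)(ρV²/2) = 441.6 Pa.
Pipe B: V = Q/A = 0.0166/0.01021 = 1.626 m/s; Re = 1.924e+04; ε/D = 2.63e-05; Haaland → f = 0.02604; ΔP_B = f(L/D)(ρV²/2) = 3003 Pa.
ΔP_A/ΔP_B = 441.6/3003 = 0.147.

ΔP_A/ΔP_B ≈ 0.147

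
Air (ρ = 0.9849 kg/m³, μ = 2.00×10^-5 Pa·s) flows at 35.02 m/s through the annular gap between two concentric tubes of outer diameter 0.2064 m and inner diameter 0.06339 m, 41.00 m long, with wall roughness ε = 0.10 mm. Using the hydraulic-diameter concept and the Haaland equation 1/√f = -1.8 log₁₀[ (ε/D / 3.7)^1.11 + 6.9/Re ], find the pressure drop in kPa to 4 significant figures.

ΔP ≈ 3.351 kPa

Hydraulic diameter D_h = 4A/P = D_o - D_i = 0.2064 - 0.06339 = 0.143 m.
Re = ρVD_h/μ = 0.9849·35.02·0.143/2e-05 = 2.466e+05.
ε/D_h = 0.0001/0.143 = 0.000699; Haaland gives 1/√f = -1.8 log₁₀[7.36e-05+2.8e-05] = 7.188, so f = 0.01936.
ΔP = f(L/D_h)(ρV²/2) = 0.01936·41/0.143·603.9 = 3351 Pa.
ΔP = 3.351 kPa.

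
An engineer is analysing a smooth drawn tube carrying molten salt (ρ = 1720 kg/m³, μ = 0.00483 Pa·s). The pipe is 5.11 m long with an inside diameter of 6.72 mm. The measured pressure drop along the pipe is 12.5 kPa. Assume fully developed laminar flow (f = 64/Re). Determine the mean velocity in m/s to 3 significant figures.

V ≈ 0.715 m/s

For laminar flow, f = 64/Re with Re = ρVD/μ, so Darcy-Weisbach reduces to ΔP = 32μLV/D². Solving for V: V = ΔP·D²/(32μL) = 1.25e+04·(0.00672)²/(32·0.00483·5.11) = 0.7147 m/s.
Check: Re = ρVD/μ = 1720·0.7147·0.00672/0.00483 = 1710 < 2300, so the laminar assumption holds.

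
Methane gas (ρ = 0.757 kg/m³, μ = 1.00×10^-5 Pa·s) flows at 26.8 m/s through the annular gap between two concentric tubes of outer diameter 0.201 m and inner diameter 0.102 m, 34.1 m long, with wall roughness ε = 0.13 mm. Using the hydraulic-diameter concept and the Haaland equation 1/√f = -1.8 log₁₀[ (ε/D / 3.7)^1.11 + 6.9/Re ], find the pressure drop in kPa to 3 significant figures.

Hydraulic diameter D_h = 4A/P = D_o - D_i = 0.201 - 0.102 = 0.099 m.
Re = ρVD_h/μ = 0.757·26.8·0.099/1e-05 = 2.008e+05.
ε/D_h = 0.00013/0.099 = 0.00131; Haaland gives 1/√f = -1.8 log₁₀[0.000148+3.44e-05] = 6.73, so f = 0.02208.
ΔP = f(L/D_h)(ρV²/2) = 0.02208·34.1/0.099·271.9 = 2068 Pa.
ΔP = 2.07 kPa.

ΔP ≈ 2.07 kPa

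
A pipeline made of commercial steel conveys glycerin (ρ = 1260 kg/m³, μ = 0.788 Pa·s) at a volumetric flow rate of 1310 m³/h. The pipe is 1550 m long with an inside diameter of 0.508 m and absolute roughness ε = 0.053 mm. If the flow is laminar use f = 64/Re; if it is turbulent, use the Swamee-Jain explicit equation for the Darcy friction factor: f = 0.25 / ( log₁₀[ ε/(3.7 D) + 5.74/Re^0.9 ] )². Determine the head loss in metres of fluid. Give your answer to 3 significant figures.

h_f ≈ 22.0 m

Q = 1310 m³/h = 1310/3600 = 0.3639 m³/s.
Cross-sectional area A = πD²/4 = π(0.508)²/4 = 0.2027 m²; mean velocity V = Q/A = 0.3639/0.2027 = 1.795 m/s.
Reynolds number Re = ρVD/μ = 1260 · 1.795 · 0.508 / 0.788 = 1458.
Re < 2300 → laminar flow, so f = 64/Re = 64/1458 = 0.04389 (the turbulent correlation is not needed).
Darcy-Weisbach: ΔP = f(L/D)(ρV²/2) = 0.04389·(1550/0.508)·(1260·1.795²/2) = 0.04389·3051·2031 = 2.719e+05 Pa.
Head loss h_f = ΔP/(ρg) = 2.719e+05/(1260·9.81) = 22.0 m.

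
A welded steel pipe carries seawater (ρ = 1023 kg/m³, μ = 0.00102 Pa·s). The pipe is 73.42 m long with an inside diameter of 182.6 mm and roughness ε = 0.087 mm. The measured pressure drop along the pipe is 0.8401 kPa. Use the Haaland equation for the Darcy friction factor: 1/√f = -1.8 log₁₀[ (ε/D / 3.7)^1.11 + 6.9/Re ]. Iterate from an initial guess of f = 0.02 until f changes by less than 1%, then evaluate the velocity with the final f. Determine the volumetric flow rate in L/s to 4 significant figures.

Rearranging Darcy-Weisbach: V = √(2·ΔP·D/(f·L·ρ)). With ε/D = 8.7e-05/0.1826 = 0.000476, iterate starting from f = 0.02:
  f = 0.02 → V = √(2·840.1·0.1826/(0.02·73.42·1023)) = 0.4519 m/s; Re = ρVD/μ = 8.277e+04; f → 0.02049
  f = 0.02049 → V = 0.4465 m/s; Re = 8.177e+04; f → 0.02052
Converged (Δf/f < 1%). With the final f = 0.02052: V = √(2·840.1·0.1826/(0.02052·73.42·1023)) = 0.4461 m/s.
Q = V·A = 0.4461·(π/4·0.1826²) = 0.01168 m³/s = 11.68 L/s.

Q ≈ 11.68 L/s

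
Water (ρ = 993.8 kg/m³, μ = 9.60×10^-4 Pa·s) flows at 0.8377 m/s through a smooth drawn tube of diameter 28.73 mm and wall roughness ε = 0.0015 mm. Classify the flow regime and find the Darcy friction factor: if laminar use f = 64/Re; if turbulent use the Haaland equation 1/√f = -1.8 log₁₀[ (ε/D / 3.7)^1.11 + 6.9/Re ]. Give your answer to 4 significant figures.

f ≈ 0.02447

Re = ρVD/μ = 993.8·0.8377·0.02873/0.00096 = 2.491e+04.
Re > 4000 → turbulent. ε/D = 1.5e-06/0.02873 = 5.22e-05; Haaland: 1/√f = -1.8 log₁₀[4.13e-06 + 0.000277] = 6.392, so f = 0.02447.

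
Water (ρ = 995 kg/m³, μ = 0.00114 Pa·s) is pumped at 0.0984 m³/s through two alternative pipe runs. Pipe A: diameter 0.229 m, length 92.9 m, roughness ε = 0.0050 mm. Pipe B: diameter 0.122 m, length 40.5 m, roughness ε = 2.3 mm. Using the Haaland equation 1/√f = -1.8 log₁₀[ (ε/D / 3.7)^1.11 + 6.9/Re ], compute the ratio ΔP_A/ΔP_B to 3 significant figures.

Pipe A: V = Q/A = 0.0984/0.04119 = 2.389 m/s; Re = 4.775e+05; ε/D = 2.18e-05; Haaland → f = 0.01342; ΔP_A = f(L/D)(ρV²/2) = 1.546e+04 Pa.
Pipe B: V = Q/A = 0.0984/0.01169 = 8.418 m/s; Re = 8.963e+05; ε/D = 0.0189; Haaland → f = 0.04769; ΔP_B = f(L/D)(ρV²/2) = 5.581e+05 Pa.
ΔP_A/ΔP_B = 1.546e+04/5.581e+05 = 0.0277.

ΔP_A/ΔP_B ≈ 0.0277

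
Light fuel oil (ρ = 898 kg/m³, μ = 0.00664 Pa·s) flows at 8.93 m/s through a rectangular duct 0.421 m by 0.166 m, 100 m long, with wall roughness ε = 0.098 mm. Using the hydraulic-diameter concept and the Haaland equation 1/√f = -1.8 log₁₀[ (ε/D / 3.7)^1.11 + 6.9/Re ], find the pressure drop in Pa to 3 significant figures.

Hydraulic diameter D_h = 4A/P = 4·(0.421·0.166)/(2·(0.421+0.166)) = 0.2795/1.174 = 0.2381 m.
Re = ρVD_h/μ = 898·8.93·0.2381/0.00664 = 2.876e+05.
ε/D_h = 9.8e-05/0.2381 = 0.000412; Haaland gives 1/√f = -1.8 log₁₀[4.09e-05+2.4e-05] = 7.538, so f = 0.0176.
ΔP = f(L/D_h)(ρV²/2) = 0.0176·100/0.2381·3.581e+04 = 2.646e+05 Pa.

ΔP ≈ 265000 Pa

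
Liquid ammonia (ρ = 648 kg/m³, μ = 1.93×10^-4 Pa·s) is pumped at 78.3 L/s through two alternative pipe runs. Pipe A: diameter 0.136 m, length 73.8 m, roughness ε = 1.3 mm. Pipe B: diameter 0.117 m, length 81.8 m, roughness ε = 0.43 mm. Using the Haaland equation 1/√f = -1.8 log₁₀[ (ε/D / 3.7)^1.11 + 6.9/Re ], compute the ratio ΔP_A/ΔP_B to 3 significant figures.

Pipe A: V = Q/A = 0.0783/0.01453 = 5.39 m/s; Re = 2.461e+06; ε/D = 0.00956; Haaland → f = 0.03743; ΔP_A = f(L/D)(ρV²/2) = 1.912e+05 Pa.
Pipe B: V = Q/A = 0.0783/0.01075 = 7.283 m/s; Re = 2.861e+06; ε/D = 0.00368; Haaland → f = 0.02782; ΔP_B = f(L/D)(ρV²/2) = 3.342e+05 Pa.
ΔP_A/ΔP_B = 1.912e+05/3.342e+05 = 0.572.

ΔP_A/ΔP_B ≈ 0.572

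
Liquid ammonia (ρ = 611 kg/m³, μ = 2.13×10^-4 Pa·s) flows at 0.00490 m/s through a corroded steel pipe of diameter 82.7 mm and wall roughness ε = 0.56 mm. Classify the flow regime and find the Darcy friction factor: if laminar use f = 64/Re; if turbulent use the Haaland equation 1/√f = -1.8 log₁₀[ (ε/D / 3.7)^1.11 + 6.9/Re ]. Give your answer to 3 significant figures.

f ≈ 0.0551

Re = ρVD/μ = 611·0.0049·0.0827/0.000213 = 1162.
Re < 2300 → laminar, so f = 64/Re = 0.05506 (roughness is irrelevant in laminar flow).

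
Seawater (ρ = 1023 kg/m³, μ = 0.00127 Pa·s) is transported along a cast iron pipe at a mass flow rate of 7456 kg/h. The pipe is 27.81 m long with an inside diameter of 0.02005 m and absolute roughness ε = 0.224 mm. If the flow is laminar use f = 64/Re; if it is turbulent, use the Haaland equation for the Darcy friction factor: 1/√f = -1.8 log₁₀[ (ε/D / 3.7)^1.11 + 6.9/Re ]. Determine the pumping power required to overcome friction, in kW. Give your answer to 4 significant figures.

P ≈ 2.359 kW

ṁ = 7456 kg/h = 7456/3600 = 2.071 kg/s.
A = πD²/4 = π(0.02005)²/4 = 0.0003157 m²; mean velocity V = ṁ/(ρA) = 2.071/(1023 · 0.0003157) = 6.412 m/s.
Reynolds number Re = ρVD/μ = 1023 · 6.412 · 0.02005 / 0.00127 = 1.036e+05.
Re > 4000 → turbulent. Relative roughness ε/D = 0.000224/0.02005 = 0.0112. Haaland: 1/√f = -1.8 log₁₀[(0.0112/3.7)^1.11 + 6.9/1.036e+05] = -1.8 log₁₀[0.00159 + 6.66e-05] = 5.003, so f = 0.03995.
Darcy-Weisbach: ΔP = f(L/D)(ρV²/2) = 0.03995·(27.81/0.02005)·(1023·6.412²/2) = 0.03995·1387·2.103e+04 = 1.165e+06 Pa.
Q = ṁ/ρ = 2.071/1023 = 0.002025 m³/s.
Pumping power P = QΔP = 0.002025·1.165e+06 = 2359.4 W = 2.359 kW.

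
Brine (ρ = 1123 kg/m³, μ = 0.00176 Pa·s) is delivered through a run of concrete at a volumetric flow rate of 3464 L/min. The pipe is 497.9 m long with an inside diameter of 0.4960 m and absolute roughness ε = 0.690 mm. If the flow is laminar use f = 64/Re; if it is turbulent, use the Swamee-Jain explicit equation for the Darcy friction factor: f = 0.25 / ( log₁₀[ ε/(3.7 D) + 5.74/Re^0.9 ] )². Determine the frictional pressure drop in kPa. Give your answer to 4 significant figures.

Q = 3464 L/min = 3464/60000 = 0.05773 m³/s.
Cross-sectional area A = πD²/4 = π(0.496)²/4 = 0.1932 m²; mean velocity V = Q/A = 0.05773/0.1932 = 0.2988 m/s.
Reynolds number Re = ρVD/μ = 1123 · 0.2988 · 0.496 / 0.00176 = 9.456e+04.
Re > 4000 → turbulent. Relative roughness ε/D = 0.00069/0.496 = 0.00139. Swamee-Jain: f = 0.25/(log₁₀[0.00139/3.7 + 5.74/9.456e+04^0.9])² = 0.25/(log₁₀[0.000376 + 0.000191])² = 0.25/(-3.247)² = 0.02372.
Darcy-Weisbach: ΔP = f(L/D)(ρV²/2) = 0.02372·(497.9/0.496)·(1123·0.2988²/2) = 0.02372·1004·50.13 = 1194 Pa.
ΔP = 1194 Pa = 1.194 kPa.

ΔP ≈ 1.194 kPa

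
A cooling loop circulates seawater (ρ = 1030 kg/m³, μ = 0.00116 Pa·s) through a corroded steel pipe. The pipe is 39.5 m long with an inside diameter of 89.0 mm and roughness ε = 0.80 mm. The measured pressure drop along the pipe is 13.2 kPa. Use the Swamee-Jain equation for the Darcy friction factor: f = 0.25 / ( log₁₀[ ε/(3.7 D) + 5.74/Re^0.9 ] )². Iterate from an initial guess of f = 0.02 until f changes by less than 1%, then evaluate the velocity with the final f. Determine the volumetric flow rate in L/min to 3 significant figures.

Rearranging Darcy-Weisbach: V = √(2·ΔP·D/(f·L·ρ)). With ε/D = 0.0008/0.089 = 0.00899, iterate starting from f = 0.02:
  f = 0.02 → V = √(2·1.32e+04·0.089/(0.02·39.5·1030)) = 1.699 m/s; Re = ρVD/μ = 1.343e+05; f → 0.03726
  f = 0.03726 → V = 1.245 m/s; Re = 9.839e+04; f → 0.03748
Converged (Δf/f < 1%). With the final f = 0.03748: V = √(2·1.32e+04·0.089/(0.03748·39.5·1030)) = 1.241 m/s.
Q = V·A = 1.241·(π/4·0.089²) = 0.007723 m³/s = 463 L/min.

Q ≈ 463 L/min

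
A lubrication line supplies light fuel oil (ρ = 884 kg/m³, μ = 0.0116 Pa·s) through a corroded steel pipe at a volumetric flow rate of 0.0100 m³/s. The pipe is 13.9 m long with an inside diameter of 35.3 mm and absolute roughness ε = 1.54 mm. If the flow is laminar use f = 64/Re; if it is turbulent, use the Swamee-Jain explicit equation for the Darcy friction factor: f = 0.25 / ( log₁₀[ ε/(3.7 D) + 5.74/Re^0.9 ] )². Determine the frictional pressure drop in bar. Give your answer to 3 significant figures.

Cross-sectional area A = πD²/4 = π(0.0353)²/4 = 0.0009787 m²; mean velocity V = Q/A = 0.01/0.0009787 = 10.22 m/s.
Reynolds number Re = ρVD/μ = 884 · 10.22 · 0.0353 / 0.0116 = 2.749e+04.
Re > 4000 → turbulent. Relative roughness ε/D = 0.00154/0.0353 = 0.0436. Swamee-Jain: f = 0.25/(log₁₀[0.0436/3.7 + 5.74/2.749e+04^0.9])² = 0.25/(log₁₀[0.0118 + 0.00058])² = 0.25/(-1.908)² = 0.0687.
Darcy-Weisbach: ΔP = f(L/D)(ρV²/2) = 0.0687·(13.9/0.0353)·(884·10.22²/2) = 0.0687·393.8·4.615e+04 = 1.248e+06 Pa.
ΔP = 1.248e+06 Pa = 12.5 bar.

ΔP ≈ 12.5 bar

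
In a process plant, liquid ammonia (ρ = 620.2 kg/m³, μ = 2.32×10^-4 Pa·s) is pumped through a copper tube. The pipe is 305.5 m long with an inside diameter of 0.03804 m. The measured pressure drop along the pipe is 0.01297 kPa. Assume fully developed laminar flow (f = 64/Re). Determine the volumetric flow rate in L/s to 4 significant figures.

For laminar flow, f = 64/Re with Re = ρVD/μ, so Darcy-Weisbach reduces to ΔP = 32μLV/D². Solving for V: V = ΔP·D²/(32μL) = 12.97·(0.03804)²/(32·0.000232·305.5) = 0.008275 m/s.
Check: Re = ρVD/μ = 620.2·0.008275·0.03804/0.000232 = 841.5 < 2300, so the laminar assumption holds.
Q = V·A = 0.008275·(π/4·0.03804²) = 9.405e-06 m³/s = 0.009405 L/s.

Q ≈ 0.009405 L/s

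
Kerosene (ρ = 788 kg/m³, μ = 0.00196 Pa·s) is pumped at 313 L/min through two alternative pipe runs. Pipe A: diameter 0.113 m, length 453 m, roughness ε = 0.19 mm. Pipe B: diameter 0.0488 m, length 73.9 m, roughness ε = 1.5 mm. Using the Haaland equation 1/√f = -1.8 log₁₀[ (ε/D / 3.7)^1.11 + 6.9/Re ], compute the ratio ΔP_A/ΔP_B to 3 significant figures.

ΔP_A/ΔP_B ≈ 0.0443

Pipe A: V = Q/A = 0.005217/0.01003 = 0.5202 m/s; Re = 2.363e+04; ε/D = 0.00168; Haaland → f = 0.02813; ΔP_A = f(L/D)(ρV²/2) = 1.202e+04 Pa.
Pipe B: V = Q/A = 0.005217/0.00187 = 2.789 m/s; Re = 5.472e+04; ε/D = 0.0307; Haaland → f = 0.05843; ΔP_B = f(L/D)(ρV²/2) = 2.712e+05 Pa.
ΔP_A/ΔP_B = 1.202e+04/2.712e+05 = 0.0443.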